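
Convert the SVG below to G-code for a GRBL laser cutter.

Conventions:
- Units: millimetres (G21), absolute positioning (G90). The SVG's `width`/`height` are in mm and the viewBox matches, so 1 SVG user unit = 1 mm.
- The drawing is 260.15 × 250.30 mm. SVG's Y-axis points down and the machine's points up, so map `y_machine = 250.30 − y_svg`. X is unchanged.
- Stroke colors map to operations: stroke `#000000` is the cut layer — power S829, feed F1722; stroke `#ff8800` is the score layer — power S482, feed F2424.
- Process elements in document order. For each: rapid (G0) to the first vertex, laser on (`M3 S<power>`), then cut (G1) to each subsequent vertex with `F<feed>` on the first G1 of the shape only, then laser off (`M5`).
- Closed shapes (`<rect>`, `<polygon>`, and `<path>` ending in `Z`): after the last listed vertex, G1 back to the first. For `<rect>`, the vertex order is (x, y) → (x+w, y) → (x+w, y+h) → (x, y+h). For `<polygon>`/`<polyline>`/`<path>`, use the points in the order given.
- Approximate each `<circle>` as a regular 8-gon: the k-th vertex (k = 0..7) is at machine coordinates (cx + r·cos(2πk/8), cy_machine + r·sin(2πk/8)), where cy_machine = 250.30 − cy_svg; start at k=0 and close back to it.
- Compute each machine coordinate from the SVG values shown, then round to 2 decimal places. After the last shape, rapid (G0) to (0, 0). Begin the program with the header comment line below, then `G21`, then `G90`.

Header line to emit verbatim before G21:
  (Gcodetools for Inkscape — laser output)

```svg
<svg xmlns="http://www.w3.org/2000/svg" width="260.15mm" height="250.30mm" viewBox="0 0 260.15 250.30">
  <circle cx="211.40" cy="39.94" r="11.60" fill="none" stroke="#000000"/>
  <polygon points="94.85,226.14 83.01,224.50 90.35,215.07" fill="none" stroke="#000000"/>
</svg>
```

(Gcodetools for Inkscape — laser output)
G21
G90
G0 X223.00 Y210.36
M3 S829
G1 X219.60 Y218.56 F1722
G1 X211.40 Y221.96
G1 X203.20 Y218.56
G1 X199.80 Y210.36
G1 X203.20 Y202.16
G1 X211.40 Y198.76
G1 X219.60 Y202.16
G1 X223.00 Y210.36
M5
G0 X94.85 Y24.16
M3 S829
G1 X83.01 Y25.80 F1722
G1 X90.35 Y35.23
G1 X94.85 Y24.16
M5
G0 X0.00 Y0.00

1 u = 1 mm; y_m = 250.30 − y.

[1] `<circle>` circle, #000000→cut S829 F1722: (223.00,210.36) → (219.60,218.56) → (211.40,221.96) → (203.20,218.56) → (199.80,210.36) → (203.20,202.16) → (211.40,198.76) → (219.60,202.16) → (223.00,210.36) (closed)

[2] `<polygon>` regular polygon, #000000→cut S829 F1722: (94.85,24.16) → (83.01,25.80) → (90.35,35.23) → (94.85,24.16) (closed)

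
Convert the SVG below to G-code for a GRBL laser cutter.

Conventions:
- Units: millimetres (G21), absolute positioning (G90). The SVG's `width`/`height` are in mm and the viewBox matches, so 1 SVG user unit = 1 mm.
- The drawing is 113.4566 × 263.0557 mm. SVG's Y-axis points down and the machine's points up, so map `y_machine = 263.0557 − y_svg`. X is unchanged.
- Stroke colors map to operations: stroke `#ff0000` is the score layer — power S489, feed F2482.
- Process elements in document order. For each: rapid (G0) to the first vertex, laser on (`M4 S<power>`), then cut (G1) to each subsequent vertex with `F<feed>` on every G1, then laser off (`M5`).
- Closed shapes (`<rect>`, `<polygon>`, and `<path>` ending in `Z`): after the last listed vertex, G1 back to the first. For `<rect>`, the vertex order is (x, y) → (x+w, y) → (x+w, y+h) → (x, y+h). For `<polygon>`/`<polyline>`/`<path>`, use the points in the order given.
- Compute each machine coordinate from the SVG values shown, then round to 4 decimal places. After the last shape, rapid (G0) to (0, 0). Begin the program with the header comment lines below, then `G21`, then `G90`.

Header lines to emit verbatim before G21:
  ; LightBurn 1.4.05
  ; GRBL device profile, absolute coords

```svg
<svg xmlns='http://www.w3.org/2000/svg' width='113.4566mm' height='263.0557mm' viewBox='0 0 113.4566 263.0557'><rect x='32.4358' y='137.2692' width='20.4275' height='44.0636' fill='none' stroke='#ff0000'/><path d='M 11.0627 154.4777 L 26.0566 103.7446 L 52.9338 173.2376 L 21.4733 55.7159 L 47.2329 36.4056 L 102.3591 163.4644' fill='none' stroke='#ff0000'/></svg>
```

; LightBurn 1.4.05
; GRBL device profile, absolute coords
G21
G90
G0 X32.4358 Y125.7865
M4 S489
G1 X52.8633 Y125.7865 F2482
G1 X52.8633 Y81.7229 F2482
G1 X32.4358 Y81.7229 F2482
G1 X32.4358 Y125.7865 F2482
M5
G0 X11.0627 Y108.5780
M4 S489
G1 X26.0566 Y159.3111 F2482
G1 X52.9338 Y89.8181 F2482
G1 X21.4733 Y207.3398 F2482
G1 X47.2329 Y226.6501 F2482
G1 X102.3591 Y99.5913 F2482
M5
G0 X0.0000 Y0.0000

1 u = 1 mm; y_m = 263.0557 − y.

[1] `<rect>` rectangle, #ff0000→score S489 F2482: (32.4358,125.7865) → (52.8633,125.7865) → (52.8633,81.7229) → (32.4358,81.7229) → (32.4358,125.7865) (closed)

[2] `<path>` open polyline, #ff0000→score S489 F2482: (11.0627,108.5780) → (26.0566,159.3111) → (52.9338,89.8181) → (21.4733,207.3398) → (47.2329,226.6501) → (102.3591,99.5913)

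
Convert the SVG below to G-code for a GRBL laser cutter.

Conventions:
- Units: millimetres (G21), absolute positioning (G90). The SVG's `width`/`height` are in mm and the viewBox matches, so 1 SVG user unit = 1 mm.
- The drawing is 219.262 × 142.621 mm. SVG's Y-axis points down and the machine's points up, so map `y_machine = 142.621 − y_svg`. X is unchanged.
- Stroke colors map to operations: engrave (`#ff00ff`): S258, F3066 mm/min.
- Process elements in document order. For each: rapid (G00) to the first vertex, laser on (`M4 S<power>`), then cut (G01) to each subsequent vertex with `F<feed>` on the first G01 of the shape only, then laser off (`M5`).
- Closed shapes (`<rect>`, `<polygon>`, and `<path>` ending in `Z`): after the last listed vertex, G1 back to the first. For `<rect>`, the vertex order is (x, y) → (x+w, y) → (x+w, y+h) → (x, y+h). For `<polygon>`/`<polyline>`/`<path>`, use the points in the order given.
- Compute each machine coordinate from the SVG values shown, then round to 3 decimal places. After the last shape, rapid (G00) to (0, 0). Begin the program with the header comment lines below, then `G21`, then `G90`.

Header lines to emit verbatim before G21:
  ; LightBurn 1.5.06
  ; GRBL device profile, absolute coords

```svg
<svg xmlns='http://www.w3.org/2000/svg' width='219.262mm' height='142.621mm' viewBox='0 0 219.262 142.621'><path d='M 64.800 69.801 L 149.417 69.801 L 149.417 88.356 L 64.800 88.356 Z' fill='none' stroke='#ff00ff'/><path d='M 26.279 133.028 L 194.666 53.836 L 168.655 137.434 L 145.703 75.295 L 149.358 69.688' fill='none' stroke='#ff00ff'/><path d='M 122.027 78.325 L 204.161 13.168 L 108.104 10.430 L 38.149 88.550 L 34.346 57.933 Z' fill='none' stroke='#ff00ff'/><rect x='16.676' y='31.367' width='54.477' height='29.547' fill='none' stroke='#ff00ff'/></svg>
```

Since the viewBox matches the mm dimensions, user units are millimetres directly. The only transform is the Y-flip y_m = 142.621 − y_svg.

Shape 1 is a rectangle drawn with `<path>`. Its stroke #ff00ff means engrave at S258, F3066. After flipping Y the toolpath is (64.800,72.820) → (149.417,72.820) → (149.417,54.265) → (64.800,54.265) → (64.800,72.820), returning to the start.

Shape 2 is a open polyline drawn with `<path>`. Its stroke #ff00ff means engrave at S258, F3066. After flipping Y the toolpath is (26.279,9.593) → (194.666,88.785) → (168.655,5.187) → (145.703,67.326) → (149.358,72.933).

Shape 3 is a closed polygon drawn with `<path>`. Its stroke #ff00ff means engrave at S258, F3066. After flipping Y the toolpath is (122.027,64.296) → (204.161,129.453) → (108.104,132.191) → (38.149,54.071) → (34.346,84.688) → (122.027,64.296), returning to the start.

Shape 4 is a rectangle drawn with `<rect>`. Its stroke #ff00ff means engrave at S258, F3066. After flipping Y the toolpath is (16.676,111.254) → (71.153,111.254) → (71.153,81.707) → (16.676,81.707) → (16.676,111.254), returning to the start.

; LightBurn 1.5.06
; GRBL device profile, absolute coords
G21
G90
G00 X64.800 Y72.820
M4 S258
G01 X149.417 Y72.820 F3066
G01 X149.417 Y54.265
G01 X64.800 Y54.265
G01 X64.800 Y72.820
M5
G00 X26.279 Y9.593
M4 S258
G01 X194.666 Y88.785 F3066
G01 X168.655 Y5.187
G01 X145.703 Y67.326
G01 X149.358 Y72.933
M5
G00 X122.027 Y64.296
M4 S258
G01 X204.161 Y129.453 F3066
G01 X108.104 Y132.191
G01 X38.149 Y54.071
G01 X34.346 Y84.688
G01 X122.027 Y64.296
M5
G00 X16.676 Y111.254
M4 S258
G01 X71.153 Y111.254 F3066
G01 X71.153 Y81.707
G01 X16.676 Y81.707
G01 X16.676 Y111.254
M5
G00 X0.000 Y0.000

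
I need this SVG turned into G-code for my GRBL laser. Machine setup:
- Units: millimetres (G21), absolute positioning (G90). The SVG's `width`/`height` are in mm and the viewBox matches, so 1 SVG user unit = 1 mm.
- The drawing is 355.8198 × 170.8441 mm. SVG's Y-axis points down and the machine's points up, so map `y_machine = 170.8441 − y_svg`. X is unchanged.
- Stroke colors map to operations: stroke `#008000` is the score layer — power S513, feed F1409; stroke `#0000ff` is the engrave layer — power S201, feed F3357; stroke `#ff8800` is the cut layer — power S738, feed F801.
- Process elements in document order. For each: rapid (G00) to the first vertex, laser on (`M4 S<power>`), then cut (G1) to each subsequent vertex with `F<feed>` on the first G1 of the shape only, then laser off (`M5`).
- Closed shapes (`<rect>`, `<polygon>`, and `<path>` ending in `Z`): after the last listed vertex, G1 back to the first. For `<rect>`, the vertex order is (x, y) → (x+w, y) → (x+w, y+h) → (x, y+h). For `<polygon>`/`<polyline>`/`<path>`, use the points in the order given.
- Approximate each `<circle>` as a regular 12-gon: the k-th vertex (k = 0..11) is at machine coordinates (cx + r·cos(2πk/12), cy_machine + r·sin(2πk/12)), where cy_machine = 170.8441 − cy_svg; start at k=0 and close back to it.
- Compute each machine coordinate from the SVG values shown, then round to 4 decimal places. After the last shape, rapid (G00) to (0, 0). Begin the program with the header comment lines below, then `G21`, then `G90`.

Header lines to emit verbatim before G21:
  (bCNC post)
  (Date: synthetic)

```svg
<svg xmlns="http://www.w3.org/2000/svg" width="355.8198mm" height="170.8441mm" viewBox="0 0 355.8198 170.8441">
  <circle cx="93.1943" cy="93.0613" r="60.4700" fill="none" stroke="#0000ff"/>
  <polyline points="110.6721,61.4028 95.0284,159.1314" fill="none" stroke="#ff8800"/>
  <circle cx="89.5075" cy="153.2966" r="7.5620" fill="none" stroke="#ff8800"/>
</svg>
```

viewBox `0 0 355.8198 170.8441` with mm width/height → 1 unit = 1 mm. Flip: y_m = 170.8441 − y_svg.

**Shape 1** — `<circle>` circle, stroke `#0000ff` → engrave (S201, F3357). Machine vertices: (153.6643,77.7828) → (145.5629,108.0178) → (123.4293,130.1514) → (93.1943,138.2528) → (62.9593,130.1514) → (40.8257,108.0178) → (32.7243,77.7828) → (40.8257,47.5478) → (62.9593,25.4142) → (93.1943,17.3128) → (123.4293,25.4142) → (145.5629,47.5478) → (153.6643,77.7828). Closed: final G1 returns to the first vertex.

**Shape 2** — `<polyline>` line segment, stroke `#ff8800` → cut (S738, F801). Machine vertices: (110.6721,109.4413) → (95.0284,11.7127). Open path.

**Shape 3** — `<circle>` circle, stroke `#ff8800` → cut (S738, F801). Machine vertices: (97.0695,17.5475) → (96.0564,21.3285) → (93.2885,24.0964) → (89.5075,25.1095) → (85.7265,24.0964) → (82.9586,21.3285) → (81.9455,17.5475) → (82.9586,13.7665) → (85.7265,10.9986) → (89.5075,9.9855) → (93.2885,10.9986) → (96.0564,13.7665) → (97.0695,17.5475). Closed: final G1 returns to the first vertex.

(bCNC post)
(Date: synthetic)
G21
G90
G00 X153.6643 Y77.7828
M4 S201
G1 X145.5629 Y108.0178 F3357
G1 X123.4293 Y130.1514
G1 X93.1943 Y138.2528
G1 X62.9593 Y130.1514
G1 X40.8257 Y108.0178
G1 X32.7243 Y77.7828
G1 X40.8257 Y47.5478
G1 X62.9593 Y25.4142
G1 X93.1943 Y17.3128
G1 X123.4293 Y25.4142
G1 X145.5629 Y47.5478
G1 X153.6643 Y77.7828
M5
G00 X110.6721 Y109.4413
M4 S738
G1 X95.0284 Y11.7127 F801
M5
G00 X97.0695 Y17.5475
M4 S738
G1 X96.0564 Y21.3285 F801
G1 X93.2885 Y24.0964
G1 X89.5075 Y25.1095
G1 X85.7265 Y24.0964
G1 X82.9586 Y21.3285
G1 X81.9455 Y17.5475
G1 X82.9586 Y13.7665
G1 X85.7265 Y10.9986
G1 X89.5075 Y9.9855
G1 X93.2885 Y10.9986
G1 X96.0564 Y13.7665
G1 X97.0695 Y17.5475
M5
G00 X0.0000 Y0.0000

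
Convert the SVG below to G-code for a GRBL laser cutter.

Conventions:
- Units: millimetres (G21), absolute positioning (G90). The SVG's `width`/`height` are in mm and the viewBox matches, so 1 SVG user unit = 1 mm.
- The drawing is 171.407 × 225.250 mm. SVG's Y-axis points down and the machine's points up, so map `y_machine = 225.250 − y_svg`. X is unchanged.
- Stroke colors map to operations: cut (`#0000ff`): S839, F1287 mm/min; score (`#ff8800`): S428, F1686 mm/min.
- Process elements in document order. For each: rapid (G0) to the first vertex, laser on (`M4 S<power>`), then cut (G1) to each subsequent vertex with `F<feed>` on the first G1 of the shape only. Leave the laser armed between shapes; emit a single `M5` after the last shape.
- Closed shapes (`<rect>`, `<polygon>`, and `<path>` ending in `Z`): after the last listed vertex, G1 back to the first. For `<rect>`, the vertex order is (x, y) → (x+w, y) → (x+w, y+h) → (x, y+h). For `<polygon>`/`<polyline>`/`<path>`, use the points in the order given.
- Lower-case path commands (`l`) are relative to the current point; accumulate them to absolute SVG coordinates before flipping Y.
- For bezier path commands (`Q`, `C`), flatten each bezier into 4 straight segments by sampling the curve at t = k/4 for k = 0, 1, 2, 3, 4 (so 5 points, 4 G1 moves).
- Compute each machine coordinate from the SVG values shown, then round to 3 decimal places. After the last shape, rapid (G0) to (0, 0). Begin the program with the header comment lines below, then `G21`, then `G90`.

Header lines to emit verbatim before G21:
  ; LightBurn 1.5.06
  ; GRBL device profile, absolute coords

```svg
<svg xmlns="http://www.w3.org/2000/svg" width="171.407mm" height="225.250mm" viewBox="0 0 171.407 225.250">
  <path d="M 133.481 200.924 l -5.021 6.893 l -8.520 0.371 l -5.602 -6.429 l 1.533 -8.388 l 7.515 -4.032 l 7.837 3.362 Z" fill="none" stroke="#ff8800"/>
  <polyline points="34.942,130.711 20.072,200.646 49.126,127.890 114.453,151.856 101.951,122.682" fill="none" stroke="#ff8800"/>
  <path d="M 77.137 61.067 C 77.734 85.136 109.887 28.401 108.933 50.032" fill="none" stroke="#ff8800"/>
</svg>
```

; LightBurn 1.5.06
; GRBL device profile, absolute coords
G21
G90
G0 X133.481 Y24.326
M4 S428
G1 X128.460 Y17.433 F1686
G1 X119.940 Y17.062
G1 X114.338 Y23.491
G1 X115.871 Y31.879
G1 X123.386 Y35.911
G1 X131.223 Y32.549
G1 X133.481 Y24.326
G0 X34.942 Y94.539
M4 S428
G1 X20.072 Y24.604 F1686
G1 X49.126 Y97.360
G1 X114.453 Y73.394
G1 X101.951 Y102.568
G0 X77.137 Y164.183
M4 S428
G1 X82.491 Y158.795 F1686
G1 X93.617 Y168.786
G1 X104.451 Y179.235
G1 X108.933 Y175.218
M5
G0 X0.000 Y0.000

Since the viewBox matches the mm dimensions, user units are millimetres directly. The only transform is the Y-flip y_m = 225.250 − y_svg.

Shape 1 is a regular polygon drawn with `<path>`. Its stroke #ff8800 means score at S428, F1686. After flipping Y the toolpath is (133.481,24.326) → (128.460,17.433) → (119.940,17.062) → (114.338,23.491) → (115.871,31.879) → (123.386,35.911) → (131.223,32.549) → (133.481,24.326), returning to the start.

Shape 2 is a open polyline drawn with `<polyline>`. Its stroke #ff8800 means score at S428, F1686. After flipping Y the toolpath is (34.942,94.539) → (20.072,24.604) → (49.126,97.360) → (114.453,73.394) → (101.951,102.568).

Shape 3 is a cubic bezier drawn with `<path>`. Its stroke #ff8800 means score at S428, F1686. After flipping Y the toolpath is (77.137,164.183) → (82.491,158.795) → (93.617,168.786) → (104.451,179.235) → (108.933,175.218).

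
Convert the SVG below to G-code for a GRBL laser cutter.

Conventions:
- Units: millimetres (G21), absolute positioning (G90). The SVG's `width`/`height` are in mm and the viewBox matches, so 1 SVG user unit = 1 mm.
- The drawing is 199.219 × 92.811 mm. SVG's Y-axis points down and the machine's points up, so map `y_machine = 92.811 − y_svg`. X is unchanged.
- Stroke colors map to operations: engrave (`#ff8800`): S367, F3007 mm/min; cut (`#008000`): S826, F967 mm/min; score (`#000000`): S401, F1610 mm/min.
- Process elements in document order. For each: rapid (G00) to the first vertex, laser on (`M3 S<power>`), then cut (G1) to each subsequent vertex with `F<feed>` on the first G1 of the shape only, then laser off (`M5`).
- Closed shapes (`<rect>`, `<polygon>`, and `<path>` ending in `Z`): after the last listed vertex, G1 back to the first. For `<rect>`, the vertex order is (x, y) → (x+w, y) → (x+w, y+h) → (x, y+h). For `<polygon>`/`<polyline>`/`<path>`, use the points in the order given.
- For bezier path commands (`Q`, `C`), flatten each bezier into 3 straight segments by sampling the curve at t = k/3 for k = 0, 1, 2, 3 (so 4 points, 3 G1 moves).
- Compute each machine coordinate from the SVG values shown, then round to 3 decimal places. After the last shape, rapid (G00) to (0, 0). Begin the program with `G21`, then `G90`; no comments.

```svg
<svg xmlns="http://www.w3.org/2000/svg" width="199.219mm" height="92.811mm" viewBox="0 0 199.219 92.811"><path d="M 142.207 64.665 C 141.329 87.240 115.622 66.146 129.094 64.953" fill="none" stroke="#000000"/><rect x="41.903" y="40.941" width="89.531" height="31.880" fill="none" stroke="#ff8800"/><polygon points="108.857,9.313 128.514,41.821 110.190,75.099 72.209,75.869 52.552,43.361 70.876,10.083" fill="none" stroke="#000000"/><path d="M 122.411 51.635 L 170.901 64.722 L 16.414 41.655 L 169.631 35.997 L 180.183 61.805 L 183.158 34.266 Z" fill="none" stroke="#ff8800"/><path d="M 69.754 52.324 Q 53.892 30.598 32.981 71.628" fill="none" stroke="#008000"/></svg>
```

Since the viewBox matches the mm dimensions, user units are millimetres directly. The only transform is the Y-flip y_m = 92.811 − y_svg.

Shape 1 is a cubic bezier drawn with `<path>`. Its stroke #000000 means score at S401, F1610. After flipping Y the toolpath is (142.207,28.146) → (135.423,17.773) → (126.311,22.386) → (129.094,27.858).

Shape 2 is a rectangle drawn with `<rect>`. Its stroke #ff8800 means engrave at S367, F3007. After flipping Y the toolpath is (41.903,51.870) → (131.434,51.870) → (131.434,19.990) → (41.903,19.990) → (41.903,51.870), returning to the start.

Shape 3 is a regular polygon drawn with `<polygon>`. Its stroke #000000 means score at S401, F1610. After flipping Y the toolpath is (108.857,83.498) → (128.514,50.990) → (110.190,17.712) → (72.209,16.942) → (52.552,49.450) → (70.876,82.728) → (108.857,83.498), returning to the start.

Shape 4 is a closed polygon drawn with `<path>`. Its stroke #ff8800 means engrave at S367, F3007. After flipping Y the toolpath is (122.411,41.176) → (170.901,28.089) → (16.414,51.156) → (169.631,56.814) → (180.183,31.006) → (183.158,58.545) → (122.411,41.176), returning to the start.

Shape 5 is a quadratic bezier drawn with `<path>`. Its stroke #008000 means cut at S826, F967. After flipping Y the toolpath is (69.754,40.487) → (58.618,47.998) → (46.361,41.563) → (32.981,21.183).

G21
G90
G00 X142.207 Y28.146
M3 S401
G1 X135.423 Y17.773 F1610
G1 X126.311 Y22.386
G1 X129.094 Y27.858
M5
G00 X41.903 Y51.870
M3 S367
G1 X131.434 Y51.870 F3007
G1 X131.434 Y19.990
G1 X41.903 Y19.990
G1 X41.903 Y51.870
M5
G00 X108.857 Y83.498
M3 S401
G1 X128.514 Y50.990 F1610
G1 X110.190 Y17.712
G1 X72.209 Y16.942
G1 X52.552 Y49.450
G1 X70.876 Y82.728
G1 X108.857 Y83.498
M5
G00 X122.411 Y41.176
M3 S367
G1 X170.901 Y28.089 F3007
G1 X16.414 Y51.156
G1 X169.631 Y56.814
G1 X180.183 Y31.006
G1 X183.158 Y58.545
G1 X122.411 Y41.176
M5
G00 X69.754 Y40.487
M3 S826
G1 X58.618 Y47.998 F967
G1 X46.361 Y41.563
G1 X32.981 Y21.183
M5
G00 X0.000 Y0.000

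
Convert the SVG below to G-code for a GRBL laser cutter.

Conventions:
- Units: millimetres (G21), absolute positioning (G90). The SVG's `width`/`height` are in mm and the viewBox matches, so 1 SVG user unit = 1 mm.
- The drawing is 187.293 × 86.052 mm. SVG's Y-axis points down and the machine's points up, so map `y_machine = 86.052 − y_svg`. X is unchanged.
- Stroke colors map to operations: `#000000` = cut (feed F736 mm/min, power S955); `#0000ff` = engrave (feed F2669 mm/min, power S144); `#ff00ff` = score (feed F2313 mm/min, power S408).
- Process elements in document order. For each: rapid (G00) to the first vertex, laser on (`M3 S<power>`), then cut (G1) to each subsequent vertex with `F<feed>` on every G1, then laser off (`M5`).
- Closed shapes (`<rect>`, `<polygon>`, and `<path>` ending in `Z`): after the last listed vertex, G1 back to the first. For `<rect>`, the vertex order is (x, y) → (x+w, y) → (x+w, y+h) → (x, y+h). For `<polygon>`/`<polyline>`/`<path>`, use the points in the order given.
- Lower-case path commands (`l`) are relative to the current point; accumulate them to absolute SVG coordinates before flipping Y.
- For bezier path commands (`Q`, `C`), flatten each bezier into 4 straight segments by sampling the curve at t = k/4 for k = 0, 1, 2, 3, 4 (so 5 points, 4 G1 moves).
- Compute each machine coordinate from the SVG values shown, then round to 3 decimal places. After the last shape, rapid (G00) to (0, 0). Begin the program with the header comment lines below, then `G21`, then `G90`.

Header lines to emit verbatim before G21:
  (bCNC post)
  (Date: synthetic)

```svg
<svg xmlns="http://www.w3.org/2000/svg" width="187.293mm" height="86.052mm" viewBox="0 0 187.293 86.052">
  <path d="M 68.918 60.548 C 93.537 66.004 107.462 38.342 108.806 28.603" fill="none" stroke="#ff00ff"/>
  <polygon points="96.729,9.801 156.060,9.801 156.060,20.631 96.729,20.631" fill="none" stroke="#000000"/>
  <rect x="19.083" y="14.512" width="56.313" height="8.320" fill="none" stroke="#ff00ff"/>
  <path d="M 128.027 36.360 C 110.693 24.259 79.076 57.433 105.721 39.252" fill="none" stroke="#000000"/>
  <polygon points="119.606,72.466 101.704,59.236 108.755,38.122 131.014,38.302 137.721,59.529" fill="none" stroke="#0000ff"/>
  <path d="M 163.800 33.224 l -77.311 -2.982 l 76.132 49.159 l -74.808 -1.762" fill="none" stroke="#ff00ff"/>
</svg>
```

1 u = 1 mm; y_m = 86.052 − y.

[1] `<path>` cubic bezier, #ff00ff→score S408 F2313: (68.918,25.504) → (85.348,26.824) → (97.590,35.778) → (105.469,47.582) → (108.806,57.449)

[2] `<polygon>` rectangle, #000000→cut S955 F736: (96.729,76.251) → (156.060,76.251) → (156.060,65.421) → (96.729,65.421) → (96.729,76.251) (closed)

[3] `<rect>` rectangle, #ff00ff→score S408 F2313: (19.083,71.540) → (75.396,71.540) → (75.396,63.220) → (19.083,63.220) → (19.083,71.540) (closed)

[4] `<path>` cubic bezier, #000000→cut S955 F736: (128.027,49.692) → (113.482,51.789) → (100.382,45.966) → (95.528,41.283) → (105.721,46.800)

[5] `<polygon>` regular polygon, #0000ff→engrave S144 F2669: (119.606,13.586) → (101.704,26.816) → (108.755,47.930) → (131.014,47.750) → (137.721,26.523) → (119.606,13.586) (closed)

[6] `<path>` open polyline, #ff00ff→score S408 F2313: (163.800,52.828) → (86.489,55.810) → (162.621,6.651) → (87.813,8.413)

(bCNC post)
(Date: synthetic)
G21
G90
G00 X68.918 Y25.504
M3 S408
G1 X85.348 Y26.824 F2313
G1 X97.590 Y35.778 F2313
G1 X105.469 Y47.582 F2313
G1 X108.806 Y57.449 F2313
M5
G00 X96.729 Y76.251
M3 S955
G1 X156.060 Y76.251 F736
G1 X156.060 Y65.421 F736
G1 X96.729 Y65.421 F736
G1 X96.729 Y76.251 F736
M5
G00 X19.083 Y71.540
M3 S408
G1 X75.396 Y71.540 F2313
G1 X75.396 Y63.220 F2313
G1 X19.083 Y63.220 F2313
G1 X19.083 Y71.540 F2313
M5
G00 X128.027 Y49.692
M3 S955
G1 X113.482 Y51.789 F736
G1 X100.382 Y45.966 F736
G1 X95.528 Y41.283 F736
G1 X105.721 Y46.800 F736
M5
G00 X119.606 Y13.586
M3 S144
G1 X101.704 Y26.816 F2669
G1 X108.755 Y47.930 F2669
G1 X131.014 Y47.750 F2669
G1 X137.721 Y26.523 F2669
G1 X119.606 Y13.586 F2669
M5
G00 X163.800 Y52.828
M3 S408
G1 X86.489 Y55.810 F2313
G1 X162.621 Y6.651 F2313
G1 X87.813 Y8.413 F2313
M5
G00 X0.000 Y0.000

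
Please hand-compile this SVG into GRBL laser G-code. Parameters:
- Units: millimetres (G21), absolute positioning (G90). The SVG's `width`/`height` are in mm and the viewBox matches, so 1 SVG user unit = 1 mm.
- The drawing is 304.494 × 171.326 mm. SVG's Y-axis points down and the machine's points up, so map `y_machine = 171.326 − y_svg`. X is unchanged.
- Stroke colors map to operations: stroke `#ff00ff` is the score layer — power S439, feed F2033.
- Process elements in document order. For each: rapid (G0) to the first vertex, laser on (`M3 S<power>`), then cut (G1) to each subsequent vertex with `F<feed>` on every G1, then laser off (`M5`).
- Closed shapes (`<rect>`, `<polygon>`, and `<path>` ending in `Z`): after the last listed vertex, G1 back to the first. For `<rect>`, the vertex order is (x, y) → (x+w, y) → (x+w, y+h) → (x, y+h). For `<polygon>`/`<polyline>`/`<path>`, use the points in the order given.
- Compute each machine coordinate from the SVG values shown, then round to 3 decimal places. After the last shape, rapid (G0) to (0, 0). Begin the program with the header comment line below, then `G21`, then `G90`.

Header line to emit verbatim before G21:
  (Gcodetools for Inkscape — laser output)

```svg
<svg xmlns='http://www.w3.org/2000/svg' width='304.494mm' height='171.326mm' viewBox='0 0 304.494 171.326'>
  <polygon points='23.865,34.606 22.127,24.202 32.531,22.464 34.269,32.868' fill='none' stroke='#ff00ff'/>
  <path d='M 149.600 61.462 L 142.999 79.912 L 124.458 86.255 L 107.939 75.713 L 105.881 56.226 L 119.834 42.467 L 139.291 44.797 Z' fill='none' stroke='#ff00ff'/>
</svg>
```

Since the viewBox matches the mm dimensions, user units are millimetres directly. The only transform is the Y-flip y_m = 171.326 − y_svg.

Shape 1 is a regular polygon drawn with `<polygon>`. Its stroke #ff00ff means score at S439, F2033. After flipping Y the toolpath is (23.865,136.720) → (22.127,147.124) → (32.531,148.862) → (34.269,138.458) → (23.865,136.720), returning to the start.

Shape 2 is a regular polygon drawn with `<path>`. Its stroke #ff00ff means score at S439, F2033. After flipping Y the toolpath is (149.600,109.864) → (142.999,91.414) → (124.458,85.071) → (107.939,95.613) → (105.881,115.100) → (119.834,128.859) → (139.291,126.529) → (149.600,109.864), returning to the start.

(Gcodetools for Inkscape — laser output)
G21
G90
G0 X23.865 Y136.720
M3 S439
G1 X22.127 Y147.124 F2033
G1 X32.531 Y148.862 F2033
G1 X34.269 Y138.458 F2033
G1 X23.865 Y136.720 F2033
M5
G0 X149.600 Y109.864
M3 S439
G1 X142.999 Y91.414 F2033
G1 X124.458 Y85.071 F2033
G1 X107.939 Y95.613 F2033
G1 X105.881 Y115.100 F2033
G1 X119.834 Y128.859 F2033
G1 X139.291 Y126.529 F2033
G1 X149.600 Y109.864 F2033
M5
G0 X0.000 Y0.000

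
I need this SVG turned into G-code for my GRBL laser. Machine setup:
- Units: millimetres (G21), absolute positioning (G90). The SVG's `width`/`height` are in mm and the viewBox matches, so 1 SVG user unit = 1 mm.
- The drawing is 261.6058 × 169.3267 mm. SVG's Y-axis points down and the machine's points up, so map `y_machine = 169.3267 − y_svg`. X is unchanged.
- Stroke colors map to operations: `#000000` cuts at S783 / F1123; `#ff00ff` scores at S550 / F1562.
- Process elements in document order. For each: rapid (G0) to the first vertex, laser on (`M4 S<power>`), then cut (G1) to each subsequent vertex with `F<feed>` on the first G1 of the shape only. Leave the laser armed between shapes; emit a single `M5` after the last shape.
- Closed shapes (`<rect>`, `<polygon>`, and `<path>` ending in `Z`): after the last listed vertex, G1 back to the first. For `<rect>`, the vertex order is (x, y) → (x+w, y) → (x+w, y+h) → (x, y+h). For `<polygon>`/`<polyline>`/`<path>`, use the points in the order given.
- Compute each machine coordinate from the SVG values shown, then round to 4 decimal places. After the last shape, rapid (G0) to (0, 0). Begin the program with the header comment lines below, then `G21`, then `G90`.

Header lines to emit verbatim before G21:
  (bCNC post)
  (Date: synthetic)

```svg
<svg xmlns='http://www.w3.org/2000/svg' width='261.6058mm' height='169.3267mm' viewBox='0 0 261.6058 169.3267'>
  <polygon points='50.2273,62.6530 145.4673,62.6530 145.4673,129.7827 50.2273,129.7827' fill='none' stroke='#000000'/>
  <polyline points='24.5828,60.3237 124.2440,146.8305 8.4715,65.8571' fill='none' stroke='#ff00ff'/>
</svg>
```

Since the viewBox matches the mm dimensions, user units are millimetres directly. The only transform is the Y-flip y_m = 169.3267 − y_svg.

Shape 1 is a rectangle drawn with `<polygon>`. Its stroke #000000 means cut at S783, F1123. After flipping Y the toolpath is (50.2273,106.6737) → (145.4673,106.6737) → (145.4673,39.5440) → (50.2273,39.5440) → (50.2273,106.6737), returning to the start.

Shape 2 is a open polyline drawn with `<polyline>`. Its stroke #ff00ff means score at S550, F1562. After flipping Y the toolpath is (24.5828,109.0030) → (124.2440,22.4962) → (8.4715,103.4696).

(bCNC post)
(Date: synthetic)
G21
G90
G0 X50.2273 Y106.6737
M4 S783
G1 X145.4673 Y106.6737 F1123
G1 X145.4673 Y39.5440
G1 X50.2273 Y39.5440
G1 X50.2273 Y106.6737
G0 X24.5828 Y109.0030
M4 S550
G1 X124.2440 Y22.4962 F1562
G1 X8.4715 Y103.4696
M5
G0 X0.0000 Y0.0000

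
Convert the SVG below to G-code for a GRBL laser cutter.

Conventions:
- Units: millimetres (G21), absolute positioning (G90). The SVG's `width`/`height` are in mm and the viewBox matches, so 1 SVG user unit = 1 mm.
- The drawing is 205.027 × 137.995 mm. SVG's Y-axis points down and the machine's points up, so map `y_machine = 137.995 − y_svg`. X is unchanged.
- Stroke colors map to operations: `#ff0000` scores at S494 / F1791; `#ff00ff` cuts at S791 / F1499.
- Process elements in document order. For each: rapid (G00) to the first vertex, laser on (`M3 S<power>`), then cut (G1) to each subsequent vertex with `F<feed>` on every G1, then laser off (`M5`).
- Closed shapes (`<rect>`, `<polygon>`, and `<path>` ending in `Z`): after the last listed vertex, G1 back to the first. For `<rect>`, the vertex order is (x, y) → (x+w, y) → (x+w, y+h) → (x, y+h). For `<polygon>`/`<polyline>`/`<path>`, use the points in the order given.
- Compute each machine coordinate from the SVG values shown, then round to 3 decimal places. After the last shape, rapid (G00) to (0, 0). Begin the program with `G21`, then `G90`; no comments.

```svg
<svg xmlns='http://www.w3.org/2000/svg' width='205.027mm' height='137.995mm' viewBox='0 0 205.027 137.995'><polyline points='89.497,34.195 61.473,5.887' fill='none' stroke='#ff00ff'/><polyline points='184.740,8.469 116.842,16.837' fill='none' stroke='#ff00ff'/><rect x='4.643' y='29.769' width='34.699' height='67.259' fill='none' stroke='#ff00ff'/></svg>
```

1 u = 1 mm; y_m = 137.995 − y.

[1] `<polyline>` line segment, #ff00ff→cut S791 F1499: (89.497,103.800) → (61.473,132.108)

[2] `<polyline>` line segment, #ff00ff→cut S791 F1499: (184.740,129.526) → (116.842,121.158)

[3] `<rect>` rectangle, #ff00ff→cut S791 F1499: (4.643,108.226) → (39.342,108.226) → (39.342,40.967) → (4.643,40.967) → (4.643,108.226) (closed)

G21
G90
G00 X89.497 Y103.800
M3 S791
G1 X61.473 Y132.108 F1499
M5
G00 X184.740 Y129.526
M3 S791
G1 X116.842 Y121.158 F1499
M5
G00 X4.643 Y108.226
M3 S791
G1 X39.342 Y108.226 F1499
G1 X39.342 Y40.967 F1499
G1 X4.643 Y40.967 F1499
G1 X4.643 Y108.226 F1499
M5
G00 X0.000 Y0.000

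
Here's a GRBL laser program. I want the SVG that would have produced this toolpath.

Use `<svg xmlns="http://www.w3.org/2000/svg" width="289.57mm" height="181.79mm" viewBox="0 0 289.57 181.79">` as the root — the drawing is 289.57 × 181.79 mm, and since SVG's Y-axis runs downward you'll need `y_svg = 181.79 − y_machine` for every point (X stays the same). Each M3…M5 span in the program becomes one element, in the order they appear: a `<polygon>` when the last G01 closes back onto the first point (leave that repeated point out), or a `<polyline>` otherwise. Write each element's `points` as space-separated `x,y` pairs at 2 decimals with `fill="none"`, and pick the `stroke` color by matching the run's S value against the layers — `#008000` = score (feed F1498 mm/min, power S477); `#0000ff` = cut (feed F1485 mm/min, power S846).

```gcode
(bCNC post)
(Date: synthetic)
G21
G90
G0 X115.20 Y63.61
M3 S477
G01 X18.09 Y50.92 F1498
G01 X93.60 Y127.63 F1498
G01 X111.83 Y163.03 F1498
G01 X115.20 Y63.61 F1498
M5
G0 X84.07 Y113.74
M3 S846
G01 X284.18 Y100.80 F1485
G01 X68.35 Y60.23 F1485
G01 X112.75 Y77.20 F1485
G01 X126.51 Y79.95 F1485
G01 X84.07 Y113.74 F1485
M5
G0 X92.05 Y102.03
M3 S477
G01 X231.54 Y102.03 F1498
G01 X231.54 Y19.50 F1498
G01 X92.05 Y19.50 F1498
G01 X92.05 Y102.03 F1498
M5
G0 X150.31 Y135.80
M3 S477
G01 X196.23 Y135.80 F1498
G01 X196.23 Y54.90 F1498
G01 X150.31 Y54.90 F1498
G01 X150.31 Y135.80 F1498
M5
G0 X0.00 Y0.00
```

<svg xmlns="http://www.w3.org/2000/svg" width="289.57mm" height="181.79mm" viewBox="0 0 289.57 181.79">
  <polygon points="115.20,118.18 18.09,130.87 93.60,54.16 111.83,18.76" fill="none" stroke="#008000"/>
  <polygon points="84.07,68.05 284.18,80.99 68.35,121.56 112.75,104.59 126.51,101.84" fill="none" stroke="#0000ff"/>
  <polygon points="92.05,79.76 231.54,79.76 231.54,162.29 92.05,162.29" fill="none" stroke="#008000"/>
  <polygon points="150.31,45.99 196.23,45.99 196.23,126.89 150.31,126.89" fill="none" stroke="#008000"/>
</svg>

Machine Y-up, SVG Y-down with viewBox height 181.79, so y_svg = 181.79 − y_machine; X carries over.

Run 1: power S477 maps to stroke `#008000` (score). The run returns to its start, so emit a `<polygon>` with points (Y-flipped): 115.20,118.18 18.09,130.87 93.60,54.16 111.83,18.76.

Run 2: the run's S846 means `#0000ff` (cut). The run returns to its start, so emit a `<polygon>` with points (Y-flipped): 84.07,68.05 284.18,80.99 68.35,121.56 112.75,104.59 126.51,101.84.

Run 3: power S477 maps to stroke `#008000` (score). The run returns to its start, so emit a `<polygon>` with points (Y-flipped): 92.05,79.76 231.54,79.76 231.54,162.29 92.05,162.29.

Run 4: power S477 maps to stroke `#008000` (score). The run returns to its start, so emit a `<polygon>` with points (Y-flipped): 150.31,45.99 196.23,45.99 196.23,126.89 150.31,126.89.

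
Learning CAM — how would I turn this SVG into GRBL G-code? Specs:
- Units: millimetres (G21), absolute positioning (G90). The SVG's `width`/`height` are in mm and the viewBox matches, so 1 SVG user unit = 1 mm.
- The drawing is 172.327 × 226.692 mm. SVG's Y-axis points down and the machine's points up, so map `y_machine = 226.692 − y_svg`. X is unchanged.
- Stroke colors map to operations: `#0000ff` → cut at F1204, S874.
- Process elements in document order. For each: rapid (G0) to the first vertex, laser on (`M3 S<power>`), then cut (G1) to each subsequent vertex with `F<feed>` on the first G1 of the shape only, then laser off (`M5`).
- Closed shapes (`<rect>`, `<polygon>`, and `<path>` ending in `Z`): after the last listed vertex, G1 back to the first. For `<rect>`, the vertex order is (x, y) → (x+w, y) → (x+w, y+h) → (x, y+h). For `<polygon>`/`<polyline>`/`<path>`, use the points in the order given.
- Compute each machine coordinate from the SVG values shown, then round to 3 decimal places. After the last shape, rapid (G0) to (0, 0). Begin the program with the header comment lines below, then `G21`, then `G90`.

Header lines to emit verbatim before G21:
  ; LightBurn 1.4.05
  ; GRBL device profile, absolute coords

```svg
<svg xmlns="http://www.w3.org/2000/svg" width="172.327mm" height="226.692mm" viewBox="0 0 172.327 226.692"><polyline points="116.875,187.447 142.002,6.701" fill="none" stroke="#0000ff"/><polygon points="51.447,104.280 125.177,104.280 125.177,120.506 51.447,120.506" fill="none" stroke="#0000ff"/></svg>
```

1 u = 1 mm; y_m = 226.692 − y.

[1] `<polyline>` line segment, #0000ff→cut S874 F1204: (116.875,39.245) → (142.002,219.991)

[2] `<polygon>` rectangle, #0000ff→cut S874 F1204: (51.447,122.412) → (125.177,122.412) → (125.177,106.186) → (51.447,106.186) → (51.447,122.412) (closed)

; LightBurn 1.4.05
; GRBL device profile, absolute coords
G21
G90
G0 X116.875 Y39.245
M3 S874
G1 X142.002 Y219.991 F1204
M5
G0 X51.447 Y122.412
M3 S874
G1 X125.177 Y122.412 F1204
G1 X125.177 Y106.186
G1 X51.447 Y106.186
G1 X51.447 Y122.412
M5
G0 X0.000 Y0.000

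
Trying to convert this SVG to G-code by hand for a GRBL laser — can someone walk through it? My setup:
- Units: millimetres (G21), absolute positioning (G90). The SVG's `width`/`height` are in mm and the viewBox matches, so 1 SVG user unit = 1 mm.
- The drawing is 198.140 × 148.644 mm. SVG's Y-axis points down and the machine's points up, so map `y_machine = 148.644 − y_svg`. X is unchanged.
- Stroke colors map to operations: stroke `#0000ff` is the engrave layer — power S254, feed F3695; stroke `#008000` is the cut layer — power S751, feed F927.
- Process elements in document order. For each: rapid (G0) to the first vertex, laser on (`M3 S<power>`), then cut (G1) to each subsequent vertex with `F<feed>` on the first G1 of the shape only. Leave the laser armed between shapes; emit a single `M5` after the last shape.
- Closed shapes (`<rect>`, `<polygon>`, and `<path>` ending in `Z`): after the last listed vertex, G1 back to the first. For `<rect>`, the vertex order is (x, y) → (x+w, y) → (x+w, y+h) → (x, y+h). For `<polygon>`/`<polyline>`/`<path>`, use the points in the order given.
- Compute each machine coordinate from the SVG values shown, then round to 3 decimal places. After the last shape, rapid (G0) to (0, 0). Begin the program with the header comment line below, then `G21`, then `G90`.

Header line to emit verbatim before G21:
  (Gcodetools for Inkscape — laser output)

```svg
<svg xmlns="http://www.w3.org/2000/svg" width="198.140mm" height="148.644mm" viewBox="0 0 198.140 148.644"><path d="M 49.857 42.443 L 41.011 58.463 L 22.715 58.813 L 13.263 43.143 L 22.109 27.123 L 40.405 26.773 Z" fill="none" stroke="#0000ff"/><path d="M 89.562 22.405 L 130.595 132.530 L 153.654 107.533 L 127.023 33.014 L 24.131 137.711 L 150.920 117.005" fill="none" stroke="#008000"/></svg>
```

(Gcodetools for Inkscape — laser output)
G21
G90
G0 X49.857 Y106.201
M3 S254
G1 X41.011 Y90.181 F3695
G1 X22.715 Y89.831
G1 X13.263 Y105.501
G1 X22.109 Y121.521
G1 X40.405 Y121.871
G1 X49.857 Y106.201
G0 X89.562 Y126.239
M3 S751
G1 X130.595 Y16.114 F927
G1 X153.654 Y41.111
G1 X127.023 Y115.630
G1 X24.131 Y10.933
G1 X150.920 Y31.639
M5
G0 X0.000 Y0.000

Since the viewBox matches the mm dimensions, user units are millimetres directly. The only transform is the Y-flip y_m = 148.644 − y_svg.

Shape 1 is a regular polygon drawn with `<path>`. Its stroke #0000ff means engrave at S254, F3695. After flipping Y the toolpath is (49.857,106.201) → (41.011,90.181) → (22.715,89.831) → (13.263,105.501) → (22.109,121.521) → (40.405,121.871) → (49.857,106.201), returning to the start.

Shape 2 is a open polyline drawn with `<path>`. Its stroke #008000 means cut at S751, F927. After flipping Y the toolpath is (89.562,126.239) → (130.595,16.114) → (153.654,41.111) → (127.023,115.630) → (24.131,10.933) → (150.920,31.639).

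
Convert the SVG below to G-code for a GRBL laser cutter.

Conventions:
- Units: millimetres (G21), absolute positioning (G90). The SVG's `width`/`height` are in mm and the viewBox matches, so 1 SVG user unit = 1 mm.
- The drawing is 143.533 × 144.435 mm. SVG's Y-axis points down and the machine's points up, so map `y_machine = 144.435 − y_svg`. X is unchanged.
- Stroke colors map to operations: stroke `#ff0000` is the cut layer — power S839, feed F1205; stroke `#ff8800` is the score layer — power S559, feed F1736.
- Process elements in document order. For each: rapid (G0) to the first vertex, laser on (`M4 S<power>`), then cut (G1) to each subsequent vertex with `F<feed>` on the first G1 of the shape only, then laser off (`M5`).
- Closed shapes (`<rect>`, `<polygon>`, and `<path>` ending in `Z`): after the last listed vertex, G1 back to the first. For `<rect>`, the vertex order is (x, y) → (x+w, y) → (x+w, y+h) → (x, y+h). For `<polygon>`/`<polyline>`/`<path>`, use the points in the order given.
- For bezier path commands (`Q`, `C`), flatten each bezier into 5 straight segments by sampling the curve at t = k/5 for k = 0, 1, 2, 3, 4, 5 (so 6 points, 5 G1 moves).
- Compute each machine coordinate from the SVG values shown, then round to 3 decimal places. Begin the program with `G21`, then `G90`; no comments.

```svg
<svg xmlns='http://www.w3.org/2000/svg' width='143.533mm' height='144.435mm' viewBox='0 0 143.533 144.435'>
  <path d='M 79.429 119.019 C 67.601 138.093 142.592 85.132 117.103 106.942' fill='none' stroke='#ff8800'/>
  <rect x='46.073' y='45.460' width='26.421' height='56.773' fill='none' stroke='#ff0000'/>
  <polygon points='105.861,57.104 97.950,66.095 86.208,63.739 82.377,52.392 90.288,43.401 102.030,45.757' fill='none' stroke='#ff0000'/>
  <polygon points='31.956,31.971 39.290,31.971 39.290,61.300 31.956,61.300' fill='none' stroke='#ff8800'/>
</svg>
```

G21
G90
G0 X79.429 Y25.416
M4 S559
G1 X81.252 Y21.441 F1736
G1 X94.921 Y27.708
G1 X111.447 Y37.171
G1 X121.837 Y42.781
G1 X117.103 Y37.493
M5
G0 X46.073 Y98.975
M4 S839
G1 X72.494 Y98.975 F1205
G1 X72.494 Y42.202
G1 X46.073 Y42.202
G1 X46.073 Y98.975
M5
G0 X105.861 Y87.331
M4 S839
G1 X97.950 Y78.340 F1205
G1 X86.208 Y80.696
G1 X82.377 Y92.043
G1 X90.288 Y101.034
G1 X102.030 Y98.678
G1 X105.861 Y87.331
M5
G0 X31.956 Y112.464
M4 S559
G1 X39.290 Y112.464 F1736
G1 X39.290 Y83.135
G1 X31.956 Y83.135
G1 X31.956 Y112.464
M5

viewBox `0 0 143.533 144.435` with mm width/height → 1 unit = 1 mm. Flip: y_m = 144.435 − y_svg.

**Shape 1** — `<path>` cubic bezier, stroke `#ff8800` → score (S559, F1736). Control points (SVG): P0=(79.429,119.019), P1=(67.601,138.093), P2=(142.592,85.132), P3=(117.103,106.942); sampled at t=k/5. Machine vertices: (79.429,25.416) → (81.252,21.441) → (94.921,27.708) → (111.447,37.171) → (121.837,42.781) → (117.103,37.493). Open path.

**Shape 2** — `<rect>` rectangle, stroke `#ff0000` → cut (S839, F1205). Machine vertices: (46.073,98.975) → (72.494,98.975) → (72.494,42.202) → (46.073,42.202) → (46.073,98.975). Closed: final G1 returns to the first vertex.

**Shape 3** — `<polygon>` regular polygon, stroke `#ff0000` → cut (S839, F1205). Machine vertices: (105.861,87.331) → (97.950,78.340) → (86.208,80.696) → (82.377,92.043) → (90.288,101.034) → (102.030,98.678) → (105.861,87.331). Closed: final G1 returns to the first vertex.

**Shape 4** — `<polygon>` rectangle, stroke `#ff8800` → score (S559, F1736). Machine vertices: (31.956,112.464) → (39.290,112.464) → (39.290,83.135) → (31.956,83.135) → (31.956,112.464). Closed: final G1 returns to the first vertex.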